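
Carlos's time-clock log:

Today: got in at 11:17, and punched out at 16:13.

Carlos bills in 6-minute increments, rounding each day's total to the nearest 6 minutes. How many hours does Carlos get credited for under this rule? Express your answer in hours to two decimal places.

4.90 hours

Today: 11:17–16:13 = 4 h 56 min → rounds to 4 h 54 min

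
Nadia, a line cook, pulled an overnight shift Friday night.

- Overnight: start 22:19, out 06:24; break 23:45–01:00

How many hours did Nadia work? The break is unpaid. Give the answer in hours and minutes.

Overnight: 22:19 → midnight = 1 h 41 min; midnight → 06:24 = 6 h 24 min; span 8 h 5 min; less 75 min break → 6 h 50 min

6 h 50 min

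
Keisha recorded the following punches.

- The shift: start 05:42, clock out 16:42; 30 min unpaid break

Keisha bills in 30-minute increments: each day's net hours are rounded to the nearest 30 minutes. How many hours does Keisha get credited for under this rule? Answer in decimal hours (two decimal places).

10.50 hours

The shift: 05:42–16:42 = 11 h 0 min − 30 min = 10 h 30 min → rounds to 10 h 30 min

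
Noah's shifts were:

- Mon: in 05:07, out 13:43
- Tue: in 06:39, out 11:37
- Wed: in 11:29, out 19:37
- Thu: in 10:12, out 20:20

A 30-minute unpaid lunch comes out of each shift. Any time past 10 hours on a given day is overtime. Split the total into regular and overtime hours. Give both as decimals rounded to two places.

Regular 29.83 hours, overtime 0.00 hours

Mon: 05:07–13:43 = 8 h 36 min; less 30 min break → 8 h 6 min
Tue: 06:39–11:37 = 4 h 58 min; less 30 min break → 4 h 28 min
Wed: 11:29–19:37 = 8 h 8 min; less 30 min break → 7 h 38 min
Thu: 10:12–20:20 = 10 h 8 min; less 30 min break → 9 h 38 min
Mon reg 8 h 6 min / OT 0 h 0 min; Tue reg 4 h 28 min / OT 0 h 0 min; Wed reg 7 h 38 min / OT 0 h 0 min; Thu reg 9 h 38 min / OT 0 h 0 min.
Totals: regular 29 h 50 min, overtime 0 h 0 min.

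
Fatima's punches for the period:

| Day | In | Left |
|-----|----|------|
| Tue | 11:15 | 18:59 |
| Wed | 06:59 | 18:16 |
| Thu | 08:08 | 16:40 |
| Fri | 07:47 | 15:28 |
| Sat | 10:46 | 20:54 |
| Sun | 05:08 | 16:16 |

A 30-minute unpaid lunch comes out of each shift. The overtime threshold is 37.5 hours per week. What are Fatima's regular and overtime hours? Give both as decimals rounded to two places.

Tue: 11:15–18:59 = 7 h 44 min; less 30 min break → 7 h 14 min
Wed: 06:59–18:16 = 11 h 17 min; less 30 min break → 10 h 47 min
Thu: 08:08–16:40 = 8 h 32 min; less 30 min break → 8 h 2 min
Fri: 07:47–15:28 = 7 h 41 min; less 30 min break → 7 h 11 min
Sat: 10:46–20:54 = 10 h 8 min; less 30 min break → 9 h 38 min
Sun: 05:08–16:16 = 11 h 8 min; less 30 min break → 10 h 38 min
Total worked: 53 h 30 min = 53.50 h.
Threshold 37.5 h → overtime 16 h 0 min, regular 37 h 30 min.

Regular 37.50 hours, overtime 16.00 hours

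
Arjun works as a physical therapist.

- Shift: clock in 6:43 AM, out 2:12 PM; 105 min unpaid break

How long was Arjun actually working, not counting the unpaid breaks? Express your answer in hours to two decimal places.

5.73 hours

Shift: 6:43 AM–2:12 PM = 7 h 29 min; less 105 min break → 5 h 44 min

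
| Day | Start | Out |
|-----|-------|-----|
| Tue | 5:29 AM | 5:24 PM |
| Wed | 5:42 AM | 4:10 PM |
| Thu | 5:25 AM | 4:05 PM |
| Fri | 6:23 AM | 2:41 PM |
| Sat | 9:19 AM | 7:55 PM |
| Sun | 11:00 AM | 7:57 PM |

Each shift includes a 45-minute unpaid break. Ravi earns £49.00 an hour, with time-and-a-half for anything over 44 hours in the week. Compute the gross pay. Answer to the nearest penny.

Tue: 5:29 AM–5:24 PM = 11 h 55 min; less 45 min break → 11 h 10 min
Wed: 5:42 AM–4:10 PM = 10 h 28 min; less 45 min break → 9 h 43 min
Thu: 5:25 AM–4:05 PM = 10 h 40 min; less 45 min break → 9 h 55 min
Fri: 6:23 AM–2:41 PM = 8 h 18 min; less 45 min break → 7 h 33 min
Sat: 9:19 AM–7:55 PM = 10 h 36 min; less 45 min break → 9 h 51 min
Sun: 11:00 AM–7:57 PM = 8 h 57 min; less 45 min break → 8 h 12 min
Total worked: 56 h 24 min = 3384 min.
Regular 44 h 0 min = 2640 min at £49.00/h; overtime 12 h 24 min = 744 min at £73.50/h.
Pay = (2640 × £49.00 + 744 × £73.50) ÷ 60 = £3067.40.

£3067.40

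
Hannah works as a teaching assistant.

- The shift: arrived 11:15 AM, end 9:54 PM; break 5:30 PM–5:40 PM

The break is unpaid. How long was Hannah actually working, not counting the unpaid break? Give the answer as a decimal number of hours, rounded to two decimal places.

10.48 hours

The shift: 11:15 AM–9:54 PM = 10 h 39 min; less 10 min break → 10 h 29 min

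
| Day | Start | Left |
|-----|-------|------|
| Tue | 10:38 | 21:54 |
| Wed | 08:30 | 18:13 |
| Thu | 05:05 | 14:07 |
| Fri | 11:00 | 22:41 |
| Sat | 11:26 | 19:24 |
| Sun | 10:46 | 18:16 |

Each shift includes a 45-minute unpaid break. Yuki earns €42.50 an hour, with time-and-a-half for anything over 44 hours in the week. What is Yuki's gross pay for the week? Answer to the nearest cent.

€2422.50

Tue: 10:38–21:54 = 11 h 16 min; less 45 min break → 10 h 31 min
Wed: 08:30–18:13 = 9 h 43 min; less 45 min break → 8 h 58 min
Thu: 05:05–14:07 = 9 h 2 min; less 45 min break → 8 h 17 min
Fri: 11:00–22:41 = 11 h 41 min; less 45 min break → 10 h 56 min
Sat: 11:26–19:24 = 7 h 58 min; less 45 min break → 7 h 13 min
Sun: 10:46–18:16 = 7 h 30 min; less 45 min break → 6 h 45 min
Total worked: 52 h 40 min = 3160 min.
Regular 44 h 0 min = 2640 min at €42.50/h; overtime 8 h 40 min = 520 min at €63.75/h.
Pay = (2640 × €42.50 + 520 × €63.75) ÷ 60 = €2422.50.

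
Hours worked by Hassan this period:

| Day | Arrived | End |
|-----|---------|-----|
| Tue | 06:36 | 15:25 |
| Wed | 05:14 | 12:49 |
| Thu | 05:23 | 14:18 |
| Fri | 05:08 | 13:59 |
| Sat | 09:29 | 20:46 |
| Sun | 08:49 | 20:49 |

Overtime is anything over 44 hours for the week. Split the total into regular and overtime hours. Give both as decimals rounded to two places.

Regular 44.00 hours, overtime 13.45 hours

Tue: 06:36–15:25 = 8 h 49 min
Wed: 05:14–12:49 = 7 h 35 min
Thu: 05:23–14:18 = 8 h 55 min
Fri: 05:08–13:59 = 8 h 51 min
Sat: 09:29–20:46 = 11 h 17 min
Sun: 08:49–20:49 = 12 h 0 min
Total worked: 57 h 27 min = 57.45 h.
Threshold 44 h → overtime 13 h 27 min, regular 44 h 0 min.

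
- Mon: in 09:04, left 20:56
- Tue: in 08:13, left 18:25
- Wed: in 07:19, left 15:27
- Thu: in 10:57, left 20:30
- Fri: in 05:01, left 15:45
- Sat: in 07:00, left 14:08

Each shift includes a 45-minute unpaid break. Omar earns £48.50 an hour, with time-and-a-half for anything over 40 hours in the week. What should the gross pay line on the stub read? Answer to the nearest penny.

Mon: 09:04–20:56 = 11 h 52 min; less 45 min break → 11 h 7 min
Tue: 08:13–18:25 = 10 h 12 min; less 45 min break → 9 h 27 min
Wed: 07:19–15:27 = 8 h 8 min; less 45 min break → 7 h 23 min
Thu: 10:57–20:30 = 9 h 33 min; less 45 min break → 8 h 48 min
Fri: 05:01–15:45 = 10 h 44 min; less 45 min break → 9 h 59 min
Sat: 07:00–14:08 = 7 h 8 min; less 45 min break → 6 h 23 min
Total worked: 53 h 7 min = 3187 min.
Regular 40 h 0 min = 2400 min at £48.50/h; overtime 13 h 7 min = 787 min at £72.75/h.
Pay = (2400 × £48.50 + 787 × £72.75) ÷ 60 = £2894.24.

£2894.24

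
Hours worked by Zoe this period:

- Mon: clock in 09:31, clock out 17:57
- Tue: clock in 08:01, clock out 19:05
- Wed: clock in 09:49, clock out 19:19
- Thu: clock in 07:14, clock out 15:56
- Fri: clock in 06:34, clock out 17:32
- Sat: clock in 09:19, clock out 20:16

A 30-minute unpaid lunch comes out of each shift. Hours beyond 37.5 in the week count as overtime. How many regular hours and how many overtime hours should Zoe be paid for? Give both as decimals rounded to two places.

Mon: 09:31–17:57 = 8 h 26 min; less 30 min break → 7 h 56 min
Tue: 08:01–19:05 = 11 h 4 min; less 30 min break → 10 h 34 min
Wed: 09:49–19:19 = 9 h 30 min; less 30 min break → 9 h 0 min
Thu: 07:14–15:56 = 8 h 42 min; less 30 min break → 8 h 12 min
Fri: 06:34–17:32 = 10 h 58 min; less 30 min break → 10 h 28 min
Sat: 09:19–20:16 = 10 h 57 min; less 30 min break → 10 h 27 min
Total worked: 56 h 37 min = 56.62 h.
Threshold 37.5 h → overtime 19 h 7 min, regular 37 h 30 min.

Regular 37.50 hours, overtime 19.12 hours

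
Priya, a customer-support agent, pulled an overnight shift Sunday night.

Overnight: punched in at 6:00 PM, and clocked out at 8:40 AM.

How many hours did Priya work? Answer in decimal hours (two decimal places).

Overnight: 6:00 PM → midnight = 6 h 0 min; midnight → 8:40 AM = 8 h 40 min; span 14 h 40 min

14.67 hours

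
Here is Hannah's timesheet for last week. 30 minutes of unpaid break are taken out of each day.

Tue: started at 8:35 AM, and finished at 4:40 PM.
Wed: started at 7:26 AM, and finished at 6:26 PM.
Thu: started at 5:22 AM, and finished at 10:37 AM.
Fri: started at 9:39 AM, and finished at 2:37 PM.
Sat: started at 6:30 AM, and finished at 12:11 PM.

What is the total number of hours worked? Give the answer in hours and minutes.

Tue: 8:35 AM–4:40 PM = 8 h 5 min; less 30 min break → 7 h 35 min
Wed: 7:26 AM–6:26 PM = 11 h 0 min; less 30 min break → 10 h 30 min
Thu: 5:22 AM–10:37 AM = 5 h 15 min; less 30 min break → 4 h 45 min
Fri: 9:39 AM–2:37 PM = 4 h 58 min; less 30 min break → 4 h 28 min
Sat: 6:30 AM–12:11 PM = 5 h 41 min; less 30 min break → 5 h 11 min
Total: 7 h 35 min + 10 h 30 min + 4 h 45 min + 4 h 28 min + 5 h 11 min = 32 h 29 min.

32 h 29 min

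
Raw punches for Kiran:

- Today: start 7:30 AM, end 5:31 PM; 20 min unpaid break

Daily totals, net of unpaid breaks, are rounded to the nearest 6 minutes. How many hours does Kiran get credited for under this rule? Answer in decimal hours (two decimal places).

Today: 7:30 AM–5:31 PM = 10 h 1 min − 20 min = 9 h 41 min → rounds to 9 h 42 min

9.70 hours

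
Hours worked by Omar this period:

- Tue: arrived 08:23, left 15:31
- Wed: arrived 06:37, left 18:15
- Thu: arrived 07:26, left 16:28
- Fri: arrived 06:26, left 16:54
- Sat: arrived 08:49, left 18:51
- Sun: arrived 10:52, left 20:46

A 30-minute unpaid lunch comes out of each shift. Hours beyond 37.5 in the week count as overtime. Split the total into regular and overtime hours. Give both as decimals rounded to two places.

Tue: 08:23–15:31 = 7 h 8 min; less 30 min break → 6 h 38 min
Wed: 06:37–18:15 = 11 h 38 min; less 30 min break → 11 h 8 min
Thu: 07:26–16:28 = 9 h 2 min; less 30 min break → 8 h 32 min
Fri: 06:26–16:54 = 10 h 28 min; less 30 min break → 9 h 58 min
Sat: 08:49–18:51 = 10 h 2 min; less 30 min break → 9 h 32 min
Sun: 10:52–20:46 = 9 h 54 min; less 30 min break → 9 h 24 min
Total worked: 55 h 12 min = 55.20 h.
Threshold 37.5 h → overtime 17 h 42 min, regular 37 h 30 min.

Regular 37.50 hours, overtime 17.70 hours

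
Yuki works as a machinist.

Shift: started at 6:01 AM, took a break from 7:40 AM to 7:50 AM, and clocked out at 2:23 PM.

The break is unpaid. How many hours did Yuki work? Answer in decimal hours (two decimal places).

8.20 hours

Shift: 6:01 AM–2:23 PM = 8 h 22 min; less 10 min break → 8 h 12 min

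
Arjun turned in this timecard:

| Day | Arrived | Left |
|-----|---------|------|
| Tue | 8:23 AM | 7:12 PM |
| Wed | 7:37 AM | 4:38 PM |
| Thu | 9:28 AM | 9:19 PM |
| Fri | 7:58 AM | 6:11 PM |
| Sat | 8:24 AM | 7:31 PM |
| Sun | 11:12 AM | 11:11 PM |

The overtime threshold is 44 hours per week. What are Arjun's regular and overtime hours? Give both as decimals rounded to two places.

Regular 44.00 hours, overtime 21.00 hours

Tue: 8:23 AM–7:12 PM = 10 h 49 min
Wed: 7:37 AM–4:38 PM = 9 h 1 min
Thu: 9:28 AM–9:19 PM = 11 h 51 min
Fri: 7:58 AM–6:11 PM = 10 h 13 min
Sat: 8:24 AM–7:31 PM = 11 h 7 min
Sun: 11:12 AM–11:11 PM = 11 h 59 min
Total worked: 65 h 0 min = 65.00 h.
Threshold 44 h → overtime 21 h 0 min, regular 44 h 0 min.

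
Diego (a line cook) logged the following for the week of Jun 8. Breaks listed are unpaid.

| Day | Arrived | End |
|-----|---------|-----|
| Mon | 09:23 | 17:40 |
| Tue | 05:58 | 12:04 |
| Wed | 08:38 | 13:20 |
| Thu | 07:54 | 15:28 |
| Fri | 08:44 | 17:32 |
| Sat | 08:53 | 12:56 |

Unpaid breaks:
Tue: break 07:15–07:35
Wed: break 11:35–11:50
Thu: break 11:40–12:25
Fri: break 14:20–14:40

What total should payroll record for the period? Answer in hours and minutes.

37 h 50 min

Mon: 09:23–17:40 = 8 h 17 min
Tue: 05:58–12:04 = 6 h 6 min; less 20 min break → 5 h 46 min
Wed: 08:38–13:20 = 4 h 42 min; less 15 min break → 4 h 27 min
Thu: 07:54–15:28 = 7 h 34 min; less 45 min break → 6 h 49 min
Fri: 08:44–17:32 = 8 h 48 min; less 20 min break → 8 h 28 min
Sat: 08:53–12:56 = 4 h 3 min
Total: 8 h 17 min + 5 h 46 min + 4 h 27 min + 6 h 49 min + 8 h 28 min + 4 h 3 min = 37 h 50 min.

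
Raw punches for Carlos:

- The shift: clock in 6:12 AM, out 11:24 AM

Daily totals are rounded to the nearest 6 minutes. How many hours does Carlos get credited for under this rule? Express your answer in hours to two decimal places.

The shift: 6:12 AM–11:24 AM = 5 h 12 min → rounds to 5 h 12 min

5.20 hours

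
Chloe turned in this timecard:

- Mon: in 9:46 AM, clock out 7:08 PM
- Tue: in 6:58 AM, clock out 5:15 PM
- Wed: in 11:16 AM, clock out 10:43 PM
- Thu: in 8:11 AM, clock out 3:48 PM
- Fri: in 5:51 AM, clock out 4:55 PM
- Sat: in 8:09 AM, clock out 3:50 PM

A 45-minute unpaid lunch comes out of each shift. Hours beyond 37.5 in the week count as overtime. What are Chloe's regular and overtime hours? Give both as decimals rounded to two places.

Mon: 9:46 AM–7:08 PM = 9 h 22 min; less 45 min break → 8 h 37 min
Tue: 6:58 AM–5:15 PM = 10 h 17 min; less 45 min break → 9 h 32 min
Wed: 11:16 AM–10:43 PM = 11 h 27 min; less 45 min break → 10 h 42 min
Thu: 8:11 AM–3:48 PM = 7 h 37 min; less 45 min break → 6 h 52 min
Fri: 5:51 AM–4:55 PM = 11 h 4 min; less 45 min break → 10 h 19 min
Sat: 8:09 AM–3:50 PM = 7 h 41 min; less 45 min break → 6 h 56 min
Total worked: 52 h 58 min = 52.97 h.
Threshold 37.5 h → overtime 15 h 28 min, regular 37 h 30 min.

Regular 37.50 hours, overtime 15.47 hours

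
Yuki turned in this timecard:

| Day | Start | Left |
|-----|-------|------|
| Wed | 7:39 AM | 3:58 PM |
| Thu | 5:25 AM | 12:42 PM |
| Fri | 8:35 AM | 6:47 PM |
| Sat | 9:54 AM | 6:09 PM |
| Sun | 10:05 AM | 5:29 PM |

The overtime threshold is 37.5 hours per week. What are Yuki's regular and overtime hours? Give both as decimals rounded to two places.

Wed: 7:39 AM–3:58 PM = 8 h 19 min
Thu: 5:25 AM–12:42 PM = 7 h 17 min
Fri: 8:35 AM–6:47 PM = 10 h 12 min
Sat: 9:54 AM–6:09 PM = 8 h 15 min
Sun: 10:05 AM–5:29 PM = 7 h 24 min
Total worked: 41 h 27 min = 41.45 h.
Threshold 37.5 h → overtime 3 h 57 min, regular 37 h 30 min.

Regular 37.50 hours, overtime 3.95 hours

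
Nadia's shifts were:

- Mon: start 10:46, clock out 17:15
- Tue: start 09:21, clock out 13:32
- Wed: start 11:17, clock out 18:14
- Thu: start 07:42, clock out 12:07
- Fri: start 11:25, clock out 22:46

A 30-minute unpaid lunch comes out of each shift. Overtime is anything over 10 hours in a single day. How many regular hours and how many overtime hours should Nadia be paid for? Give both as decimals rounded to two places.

Mon: 10:46–17:15 = 6 h 29 min; less 30 min break → 5 h 59 min
Tue: 09:21–13:32 = 4 h 11 min; less 30 min break → 3 h 41 min
Wed: 11:17–18:14 = 6 h 57 min; less 30 min break → 6 h 27 min
Thu: 07:42–12:07 = 4 h 25 min; less 30 min break → 3 h 55 min
Fri: 11:25–22:46 = 11 h 21 min; less 30 min break → 10 h 51 min
Mon reg 5 h 59 min / OT 0 h 0 min; Tue reg 3 h 41 min / OT 0 h 0 min; Wed reg 6 h 27 min / OT 0 h 0 min; Thu reg 3 h 55 min / OT 0 h 0 min; Fri reg 10 h 0 min / OT 0 h 51 min.
Totals: regular 30 h 2 min, overtime 0 h 51 min.

Regular 30.03 hours, overtime 0.85 hours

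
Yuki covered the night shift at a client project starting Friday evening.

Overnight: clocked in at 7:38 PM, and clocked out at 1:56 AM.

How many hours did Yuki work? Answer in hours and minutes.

6 h 18 min

Overnight: 7:38 PM → midnight = 4 h 22 min; midnight → 1:56 AM = 1 h 56 min; span 6 h 18 min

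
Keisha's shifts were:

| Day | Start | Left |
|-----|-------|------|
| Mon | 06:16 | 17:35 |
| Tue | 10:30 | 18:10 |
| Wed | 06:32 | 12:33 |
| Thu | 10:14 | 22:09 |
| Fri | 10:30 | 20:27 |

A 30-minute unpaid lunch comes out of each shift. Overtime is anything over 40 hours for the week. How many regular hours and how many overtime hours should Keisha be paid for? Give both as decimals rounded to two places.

Regular 40.00 hours, overtime 4.37 hours

Mon: 06:16–17:35 = 11 h 19 min; less 30 min break → 10 h 49 min
Tue: 10:30–18:10 = 7 h 40 min; less 30 min break → 7 h 10 min
Wed: 06:32–12:33 = 6 h 1 min; less 30 min break → 5 h 31 min
Thu: 10:14–22:09 = 11 h 55 min; less 30 min break → 11 h 25 min
Fri: 10:30–20:27 = 9 h 57 min; less 30 min break → 9 h 27 min
Total worked: 44 h 22 min = 44.37 h.
Threshold 40 h → overtime 4 h 22 min, regular 40 h 0 min.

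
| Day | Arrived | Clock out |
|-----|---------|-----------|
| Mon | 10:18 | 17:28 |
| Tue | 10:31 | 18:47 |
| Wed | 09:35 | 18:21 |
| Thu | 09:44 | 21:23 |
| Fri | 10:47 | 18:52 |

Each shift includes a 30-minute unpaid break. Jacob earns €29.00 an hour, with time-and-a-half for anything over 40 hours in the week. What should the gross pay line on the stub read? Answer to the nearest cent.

Mon: 10:18–17:28 = 7 h 10 min; less 30 min break → 6 h 40 min
Tue: 10:31–18:47 = 8 h 16 min; less 30 min break → 7 h 46 min
Wed: 09:35–18:21 = 8 h 46 min; less 30 min break → 8 h 16 min
Thu: 09:44–21:23 = 11 h 39 min; less 30 min break → 11 h 9 min
Fri: 10:47–18:52 = 8 h 5 min; less 30 min break → 7 h 35 min
Total worked: 41 h 26 min = 2486 min.
Regular 40 h 0 min = 2400 min at €29.00/h; overtime 1 h 26 min = 86 min at €43.50/h.
Pay = (2400 × €29.00 + 86 × €43.50) ÷ 60 = €1222.35.

€1222.35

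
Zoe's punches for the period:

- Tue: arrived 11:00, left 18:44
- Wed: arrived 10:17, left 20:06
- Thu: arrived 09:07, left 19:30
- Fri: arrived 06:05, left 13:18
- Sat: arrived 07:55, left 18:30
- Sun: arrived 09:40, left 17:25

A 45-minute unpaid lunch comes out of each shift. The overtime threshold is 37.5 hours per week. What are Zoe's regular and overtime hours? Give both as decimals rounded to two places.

Tue: 11:00–18:44 = 7 h 44 min; less 45 min break → 6 h 59 min
Wed: 10:17–20:06 = 9 h 49 min; less 45 min break → 9 h 4 min
Thu: 09:07–19:30 = 10 h 23 min; less 45 min break → 9 h 38 min
Fri: 06:05–13:18 = 7 h 13 min; less 45 min break → 6 h 28 min
Sat: 07:55–18:30 = 10 h 35 min; less 45 min break → 9 h 50 min
Sun: 09:40–17:25 = 7 h 45 min; less 45 min break → 7 h 0 min
Total worked: 48 h 59 min = 48.98 h.
Threshold 37.5 h → overtime 11 h 29 min, regular 37 h 30 min.

Regular 37.50 hours, overtime 11.48 hours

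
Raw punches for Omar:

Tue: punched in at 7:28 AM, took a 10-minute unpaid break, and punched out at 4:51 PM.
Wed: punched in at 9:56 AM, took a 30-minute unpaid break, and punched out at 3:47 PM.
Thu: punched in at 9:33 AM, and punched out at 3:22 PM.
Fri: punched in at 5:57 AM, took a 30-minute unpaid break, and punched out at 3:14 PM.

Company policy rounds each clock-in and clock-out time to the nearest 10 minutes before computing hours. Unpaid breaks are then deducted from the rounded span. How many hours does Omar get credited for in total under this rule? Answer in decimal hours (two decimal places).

29.00 hours

Tue: in 7:28 AM→7:30 AM, out 4:51 PM→4:50 PM; 9 h 20 min − 10 min = 9 h 10 min
Wed: in 9:56 AM→10:00 AM, out 3:47 PM→3:50 PM; 5 h 50 min − 30 min = 5 h 20 min
Thu: in 9:33 AM→9:30 AM, out 3:22 PM→3:20 PM; 5 h 50 min
Fri: in 5:57 AM→6:00 AM, out 3:14 PM→3:10 PM; 9 h 10 min − 30 min = 8 h 40 min
Total credited: 29 h 0 min.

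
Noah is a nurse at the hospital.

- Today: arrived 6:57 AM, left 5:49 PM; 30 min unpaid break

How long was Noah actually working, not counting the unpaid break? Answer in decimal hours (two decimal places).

10.37 hours

Today: 6:57 AM–5:49 PM = 10 h 52 min; less 30 min break → 10 h 22 min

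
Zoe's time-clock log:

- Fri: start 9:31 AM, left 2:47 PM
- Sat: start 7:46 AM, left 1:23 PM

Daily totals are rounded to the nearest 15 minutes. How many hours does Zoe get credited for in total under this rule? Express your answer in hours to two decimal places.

10.75 hours

Fri: 9:31 AM–2:47 PM = 5 h 16 min → rounds to 5 h 15 min
Sat: 7:46 AM–1:23 PM = 5 h 37 min → rounds to 5 h 30 min
Total credited: 10 h 45 min.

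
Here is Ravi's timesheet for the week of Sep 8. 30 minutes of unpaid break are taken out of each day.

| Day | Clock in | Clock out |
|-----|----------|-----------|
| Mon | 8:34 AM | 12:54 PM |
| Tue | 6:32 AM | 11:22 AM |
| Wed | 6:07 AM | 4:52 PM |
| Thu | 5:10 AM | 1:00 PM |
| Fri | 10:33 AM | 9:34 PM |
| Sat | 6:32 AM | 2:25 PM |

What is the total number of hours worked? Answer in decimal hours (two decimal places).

Mon: 8:34 AM–12:54 PM = 4 h 20 min; less 30 min break → 3 h 50 min
Tue: 6:32 AM–11:22 AM = 4 h 50 min; less 30 min break → 4 h 20 min
Wed: 6:07 AM–4:52 PM = 10 h 45 min; less 30 min break → 10 h 15 min
Thu: 5:10 AM–1:00 PM = 7 h 50 min; less 30 min break → 7 h 20 min
Fri: 10:33 AM–9:34 PM = 11 h 1 min; less 30 min break → 10 h 31 min
Sat: 6:32 AM–2:25 PM = 7 h 53 min; less 30 min break → 7 h 23 min
Total: 3 h 50 min + 4 h 20 min + 10 h 15 min + 7 h 20 min + 10 h 31 min + 7 h 23 min = 43 h 39 min.

43.65 hours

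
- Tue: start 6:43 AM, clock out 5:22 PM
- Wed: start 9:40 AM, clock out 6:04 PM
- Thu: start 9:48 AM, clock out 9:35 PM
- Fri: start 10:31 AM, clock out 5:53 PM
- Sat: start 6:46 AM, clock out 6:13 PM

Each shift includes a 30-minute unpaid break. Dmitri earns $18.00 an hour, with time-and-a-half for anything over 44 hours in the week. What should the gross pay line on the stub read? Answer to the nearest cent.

$877.05

Tue: 6:43 AM–5:22 PM = 10 h 39 min; less 30 min break → 10 h 9 min
Wed: 9:40 AM–6:04 PM = 8 h 24 min; less 30 min break → 7 h 54 min
Thu: 9:48 AM–9:35 PM = 11 h 47 min; less 30 min break → 11 h 17 min
Fri: 10:31 AM–5:53 PM = 7 h 22 min; less 30 min break → 6 h 52 min
Sat: 6:46 AM–6:13 PM = 11 h 27 min; less 30 min break → 10 h 57 min
Total worked: 47 h 9 min = 2829 min.
Regular 44 h 0 min = 2640 min at $18.00/h; overtime 3 h 9 min = 189 min at $27.00/h.
Pay = (2640 × $18.00 + 189 × $27.00) ÷ 60 = $877.05.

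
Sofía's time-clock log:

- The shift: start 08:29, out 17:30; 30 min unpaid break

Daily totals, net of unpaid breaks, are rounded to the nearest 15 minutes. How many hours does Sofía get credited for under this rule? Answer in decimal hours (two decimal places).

The shift: 08:29–17:30 = 9 h 1 min − 30 min = 8 h 31 min → rounds to 8 h 30 min

8.50 hours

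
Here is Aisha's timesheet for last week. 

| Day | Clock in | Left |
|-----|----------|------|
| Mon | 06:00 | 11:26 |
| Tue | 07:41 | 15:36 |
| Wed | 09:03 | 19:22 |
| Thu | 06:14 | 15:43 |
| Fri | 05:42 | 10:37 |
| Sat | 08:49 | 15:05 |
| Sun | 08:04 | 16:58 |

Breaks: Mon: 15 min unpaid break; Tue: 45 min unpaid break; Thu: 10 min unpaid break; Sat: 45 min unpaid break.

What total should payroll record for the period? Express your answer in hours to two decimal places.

Mon: 06:00–11:26 = 5 h 26 min; less 15 min break → 5 h 11 min
Tue: 07:41–15:36 = 7 h 55 min; less 45 min break → 7 h 10 min
Wed: 09:03–19:22 = 10 h 19 min
Thu: 06:14–15:43 = 9 h 29 min; less 10 min break → 9 h 19 min
Fri: 05:42–10:37 = 4 h 55 min
Sat: 08:49–15:05 = 6 h 16 min; less 45 min break → 5 h 31 min
Sun: 08:04–16:58 = 8 h 54 min
Total: 5 h 11 min + 7 h 10 min + 10 h 19 min + 9 h 19 min + 4 h 55 min + 5 h 31 min + 8 h 54 min = 51 h 19 min.

51.32 hours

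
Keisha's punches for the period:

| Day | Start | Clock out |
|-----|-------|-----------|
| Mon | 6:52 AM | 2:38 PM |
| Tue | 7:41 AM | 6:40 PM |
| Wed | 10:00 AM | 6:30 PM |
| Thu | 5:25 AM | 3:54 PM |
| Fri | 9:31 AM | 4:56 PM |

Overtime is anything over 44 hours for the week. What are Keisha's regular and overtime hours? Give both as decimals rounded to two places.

Regular 44.00 hours, overtime 1.15 hours

Mon: 6:52 AM–2:38 PM = 7 h 46 min
Tue: 7:41 AM–6:40 PM = 10 h 59 min
Wed: 10:00 AM–6:30 PM = 8 h 30 min
Thu: 5:25 AM–3:54 PM = 10 h 29 min
Fri: 9:31 AM–4:56 PM = 7 h 25 min
Total worked: 45 h 9 min = 45.15 h.
Threshold 44 h → overtime 1 h 9 min, regular 44 h 0 min.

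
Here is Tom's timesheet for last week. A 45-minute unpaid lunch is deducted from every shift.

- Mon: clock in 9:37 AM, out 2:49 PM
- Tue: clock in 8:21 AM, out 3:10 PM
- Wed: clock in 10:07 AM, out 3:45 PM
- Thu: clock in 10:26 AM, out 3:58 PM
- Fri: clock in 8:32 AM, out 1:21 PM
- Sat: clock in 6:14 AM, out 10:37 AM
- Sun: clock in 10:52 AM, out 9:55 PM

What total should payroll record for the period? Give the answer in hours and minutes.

38 h 11 min

Mon: 9:37 AM–2:49 PM = 5 h 12 min; less 45 min break → 4 h 27 min
Tue: 8:21 AM–3:10 PM = 6 h 49 min; less 45 min break → 6 h 4 min
Wed: 10:07 AM–3:45 PM = 5 h 38 min; less 45 min break → 4 h 53 min
Thu: 10:26 AM–3:58 PM = 5 h 32 min; less 45 min break → 4 h 47 min
Fri: 8:32 AM–1:21 PM = 4 h 49 min; less 45 min break → 4 h 4 min
Sat: 6:14 AM–10:37 AM = 4 h 23 min; less 45 min break → 3 h 38 min
Sun: 10:52 AM–9:55 PM = 11 h 3 min; less 45 min break → 10 h 18 min
Total: 4 h 27 min + 6 h 4 min + 4 h 53 min + 4 h 47 min + 4 h 4 min + 3 h 38 min + 10 h 18 min = 38 h 11 min.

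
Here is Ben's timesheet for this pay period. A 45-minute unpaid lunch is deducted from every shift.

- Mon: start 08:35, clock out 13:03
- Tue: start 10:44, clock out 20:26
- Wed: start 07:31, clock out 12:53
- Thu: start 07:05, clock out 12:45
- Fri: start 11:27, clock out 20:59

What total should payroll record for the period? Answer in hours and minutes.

30 h 59 min

Mon: 08:35–13:03 = 4 h 28 min; less 45 min break → 3 h 43 min
Tue: 10:44–20:26 = 9 h 42 min; less 45 min break → 8 h 57 min
Wed: 07:31–12:53 = 5 h 22 min; less 45 min break → 4 h 37 min
Thu: 07:05–12:45 = 5 h 40 min; less 45 min break → 4 h 55 min
Fri: 11:27–20:59 = 9 h 32 min; less 45 min break → 8 h 47 min
Total: 3 h 43 min + 8 h 57 min + 4 h 37 min + 4 h 55 min + 8 h 47 min = 30 h 59 min.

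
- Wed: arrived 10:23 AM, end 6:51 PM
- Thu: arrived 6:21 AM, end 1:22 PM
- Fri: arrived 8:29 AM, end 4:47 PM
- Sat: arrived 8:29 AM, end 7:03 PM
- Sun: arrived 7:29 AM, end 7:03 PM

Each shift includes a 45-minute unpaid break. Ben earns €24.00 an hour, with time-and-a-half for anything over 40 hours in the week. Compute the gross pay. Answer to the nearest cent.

€1038.00

Wed: 10:23 AM–6:51 PM = 8 h 28 min; less 45 min break → 7 h 43 min
Thu: 6:21 AM–1:22 PM = 7 h 1 min; less 45 min break → 6 h 16 min
Fri: 8:29 AM–4:47 PM = 8 h 18 min; less 45 min break → 7 h 33 min
Sat: 8:29 AM–7:03 PM = 10 h 34 min; less 45 min break → 9 h 49 min
Sun: 7:29 AM–7:03 PM = 11 h 34 min; less 45 min break → 10 h 49 min
Total worked: 42 h 10 min = 2530 min.
Regular 40 h 0 min = 2400 min at €24.00/h; overtime 2 h 10 min = 130 min at €36.00/h.
Pay = (2400 × €24.00 + 130 × €36.00) ÷ 60 = €1038.00.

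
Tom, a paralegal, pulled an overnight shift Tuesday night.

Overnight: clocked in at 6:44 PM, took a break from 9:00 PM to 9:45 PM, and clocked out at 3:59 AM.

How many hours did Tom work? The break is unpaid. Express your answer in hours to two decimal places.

Overnight: 6:44 PM → midnight = 5 h 16 min; midnight → 3:59 AM = 3 h 59 min; span 9 h 15 min; less 45 min break → 8 h 30 min

8.50 hours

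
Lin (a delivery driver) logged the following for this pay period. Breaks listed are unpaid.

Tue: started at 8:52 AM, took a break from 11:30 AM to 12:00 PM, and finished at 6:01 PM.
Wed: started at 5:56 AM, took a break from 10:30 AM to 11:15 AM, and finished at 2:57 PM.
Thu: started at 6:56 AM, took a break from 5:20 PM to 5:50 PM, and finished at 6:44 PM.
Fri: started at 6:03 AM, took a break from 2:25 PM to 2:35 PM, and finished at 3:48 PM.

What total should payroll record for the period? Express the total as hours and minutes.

Tue: 8:52 AM–6:01 PM = 9 h 9 min; less 30 min break → 8 h 39 min
Wed: 5:56 AM–2:57 PM = 9 h 1 min; less 45 min break → 8 h 16 min
Thu: 6:56 AM–6:44 PM = 11 h 48 min; less 30 min break → 11 h 18 min
Fri: 6:03 AM–3:48 PM = 9 h 45 min; less 10 min break → 9 h 35 min
Total: 8 h 39 min + 8 h 16 min + 11 h 18 min + 9 h 35 min = 37 h 48 min.

37 h 48 min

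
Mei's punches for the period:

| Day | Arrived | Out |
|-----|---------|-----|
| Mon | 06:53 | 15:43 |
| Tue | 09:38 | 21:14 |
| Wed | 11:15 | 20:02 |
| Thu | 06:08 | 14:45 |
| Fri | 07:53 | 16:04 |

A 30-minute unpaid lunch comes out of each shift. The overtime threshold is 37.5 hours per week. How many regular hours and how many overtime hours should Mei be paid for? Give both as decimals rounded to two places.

Regular 37.50 hours, overtime 6.02 hours

Mon: 06:53–15:43 = 8 h 50 min; less 30 min break → 8 h 20 min
Tue: 09:38–21:14 = 11 h 36 min; less 30 min break → 11 h 6 min
Wed: 11:15–20:02 = 8 h 47 min; less 30 min break → 8 h 17 min
Thu: 06:08–14:45 = 8 h 37 min; less 30 min break → 8 h 7 min
Fri: 07:53–16:04 = 8 h 11 min; less 30 min break → 7 h 41 min
Total worked: 43 h 31 min = 43.52 h.
Threshold 37.5 h → overtime 6 h 1 min, regular 37 h 30 min.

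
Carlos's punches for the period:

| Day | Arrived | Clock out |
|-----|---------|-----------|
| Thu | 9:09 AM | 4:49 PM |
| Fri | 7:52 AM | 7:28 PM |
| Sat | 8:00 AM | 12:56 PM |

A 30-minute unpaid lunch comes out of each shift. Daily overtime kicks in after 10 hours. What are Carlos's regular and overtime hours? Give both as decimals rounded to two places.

Thu: 9:09 AM–4:49 PM = 7 h 40 min; less 30 min break → 7 h 10 min
Fri: 7:52 AM–7:28 PM = 11 h 36 min; less 30 min break → 11 h 6 min
Sat: 8:00 AM–12:56 PM = 4 h 56 min; less 30 min break → 4 h 26 min
Thu reg 7 h 10 min / OT 0 h 0 min; Fri reg 10 h 0 min / OT 1 h 6 min; Sat reg 4 h 26 min / OT 0 h 0 min.
Totals: regular 21 h 36 min, overtime 1 h 6 min.

Regular 21.60 hours, overtime 1.10 hours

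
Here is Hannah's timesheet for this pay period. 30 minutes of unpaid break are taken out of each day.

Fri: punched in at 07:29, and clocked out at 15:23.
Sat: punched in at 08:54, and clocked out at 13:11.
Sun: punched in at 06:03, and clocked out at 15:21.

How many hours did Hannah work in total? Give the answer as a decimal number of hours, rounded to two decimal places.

19.98 hours

Fri: 07:29–15:23 = 7 h 54 min; less 30 min break → 7 h 24 min
Sat: 08:54–13:11 = 4 h 17 min; less 30 min break → 3 h 47 min
Sun: 06:03–15:21 = 9 h 18 min; less 30 min break → 8 h 48 min
Total: 7 h 24 min + 3 h 47 min + 8 h 48 min = 19 h 59 min.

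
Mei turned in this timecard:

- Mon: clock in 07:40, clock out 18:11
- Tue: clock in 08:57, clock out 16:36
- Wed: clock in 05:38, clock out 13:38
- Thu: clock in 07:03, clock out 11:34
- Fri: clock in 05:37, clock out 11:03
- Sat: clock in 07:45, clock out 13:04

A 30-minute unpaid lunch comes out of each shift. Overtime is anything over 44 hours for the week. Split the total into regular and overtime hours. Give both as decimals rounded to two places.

Mon: 07:40–18:11 = 10 h 31 min; less 30 min break → 10 h 1 min
Tue: 08:57–16:36 = 7 h 39 min; less 30 min break → 7 h 9 min
Wed: 05:38–13:38 = 8 h 0 min; less 30 min break → 7 h 30 min
Thu: 07:03–11:34 = 4 h 31 min; less 30 min break → 4 h 1 min
Fri: 05:37–11:03 = 5 h 26 min; less 30 min break → 4 h 56 min
Sat: 07:45–13:04 = 5 h 19 min; less 30 min break → 4 h 49 min
Total worked: 38 h 26 min = 38.43 h.
Threshold 44 h → overtime 0 h 0 min, regular 38 h 26 min.

Regular 38.43 hours, overtime 0.00 hours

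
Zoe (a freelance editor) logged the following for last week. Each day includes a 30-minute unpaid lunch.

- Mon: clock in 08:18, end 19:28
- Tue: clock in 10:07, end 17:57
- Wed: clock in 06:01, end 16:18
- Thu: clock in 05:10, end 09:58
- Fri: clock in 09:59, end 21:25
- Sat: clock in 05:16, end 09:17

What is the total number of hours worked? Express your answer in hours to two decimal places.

Mon: 08:18–19:28 = 11 h 10 min; less 30 min break → 10 h 40 min
Tue: 10:07–17:57 = 7 h 50 min; less 30 min break → 7 h 20 min
Wed: 06:01–16:18 = 10 h 17 min; less 30 min break → 9 h 47 min
Thu: 05:10–09:58 = 4 h 48 min; less 30 min break → 4 h 18 min
Fri: 09:59–21:25 = 11 h 26 min; less 30 min break → 10 h 56 min
Sat: 05:16–09:17 = 4 h 1 min; less 30 min break → 3 h 31 min
Total: 10 h 40 min + 7 h 20 min + 9 h 47 min + 4 h 18 min + 10 h 56 min + 3 h 31 min = 46 h 32 min.

46.53 hours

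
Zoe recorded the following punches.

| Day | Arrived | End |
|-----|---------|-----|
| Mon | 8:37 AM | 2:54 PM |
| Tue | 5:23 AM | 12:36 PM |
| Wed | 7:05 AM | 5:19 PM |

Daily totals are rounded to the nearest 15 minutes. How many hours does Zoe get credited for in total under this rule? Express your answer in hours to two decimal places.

23.75 hours

Mon: 8:37 AM–2:54 PM = 6 h 17 min → rounds to 6 h 15 min
Tue: 5:23 AM–12:36 PM = 7 h 13 min → rounds to 7 h 15 min
Wed: 7:05 AM–5:19 PM = 10 h 14 min → rounds to 10 h 15 min
Total credited: 23 h 45 min.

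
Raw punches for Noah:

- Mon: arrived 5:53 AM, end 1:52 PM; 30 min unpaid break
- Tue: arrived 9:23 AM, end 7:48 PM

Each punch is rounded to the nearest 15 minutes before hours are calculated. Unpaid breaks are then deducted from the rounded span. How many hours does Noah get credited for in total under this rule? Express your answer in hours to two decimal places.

Mon: in 5:53 AM→6:00 AM, out 1:52 PM→1:45 PM; 7 h 45 min − 30 min = 7 h 15 min
Tue: in 9:23 AM→9:30 AM, out 7:48 PM→7:45 PM; 10 h 15 min
Total credited: 17 h 30 min.

17.50 hours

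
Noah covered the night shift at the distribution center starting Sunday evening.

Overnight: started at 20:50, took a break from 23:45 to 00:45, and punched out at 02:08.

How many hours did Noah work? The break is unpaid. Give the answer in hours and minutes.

Overnight: 20:50 → midnight = 3 h 10 min; midnight → 02:08 = 2 h 8 min; span 5 h 18 min; less 60 min break → 4 h 18 min

4 h 18 min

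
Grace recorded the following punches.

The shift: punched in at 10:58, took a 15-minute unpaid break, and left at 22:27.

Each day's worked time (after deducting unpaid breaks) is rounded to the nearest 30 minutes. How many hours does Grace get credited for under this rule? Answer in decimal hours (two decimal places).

The shift: 10:58–22:27 = 11 h 29 min − 15 min = 11 h 14 min → rounds to 11 h 0 min

11.00 hours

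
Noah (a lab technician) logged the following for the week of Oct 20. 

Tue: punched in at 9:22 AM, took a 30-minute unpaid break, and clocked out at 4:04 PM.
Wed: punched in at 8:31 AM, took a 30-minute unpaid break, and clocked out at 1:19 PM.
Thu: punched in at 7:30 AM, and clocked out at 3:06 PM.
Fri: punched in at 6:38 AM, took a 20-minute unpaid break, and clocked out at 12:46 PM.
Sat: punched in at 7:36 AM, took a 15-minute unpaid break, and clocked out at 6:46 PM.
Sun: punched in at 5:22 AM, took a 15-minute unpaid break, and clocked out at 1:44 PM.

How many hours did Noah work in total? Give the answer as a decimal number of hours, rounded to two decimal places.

Tue: 9:22 AM–4:04 PM = 6 h 42 min; less 30 min break → 6 h 12 min
Wed: 8:31 AM–1:19 PM = 4 h 48 min; less 30 min break → 4 h 18 min
Thu: 7:30 AM–3:06 PM = 7 h 36 min
Fri: 6:38 AM–12:46 PM = 6 h 8 min; less 20 min break → 5 h 48 min
Sat: 7:36 AM–6:46 PM = 11 h 10 min; less 15 min break → 10 h 55 min
Sun: 5:22 AM–1:44 PM = 8 h 22 min; less 15 min break → 8 h 7 min
Total: 6 h 12 min + 4 h 18 min + 7 h 36 min + 5 h 48 min + 10 h 55 min + 8 h 7 min = 42 h 56 min.

42.93 hours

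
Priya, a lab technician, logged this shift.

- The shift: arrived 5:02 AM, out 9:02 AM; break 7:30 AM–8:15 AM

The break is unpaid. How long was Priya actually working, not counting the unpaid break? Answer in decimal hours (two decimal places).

The shift: 5:02 AM–9:02 AM = 4 h 0 min; less 45 min break → 3 h 15 min

3.25 hours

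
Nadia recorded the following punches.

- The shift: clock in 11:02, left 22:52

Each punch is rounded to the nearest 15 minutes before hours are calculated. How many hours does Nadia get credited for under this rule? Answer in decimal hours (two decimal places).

The shift: in 11:02→11:00, out 22:52→22:45; 11 h 45 min

11.75 hours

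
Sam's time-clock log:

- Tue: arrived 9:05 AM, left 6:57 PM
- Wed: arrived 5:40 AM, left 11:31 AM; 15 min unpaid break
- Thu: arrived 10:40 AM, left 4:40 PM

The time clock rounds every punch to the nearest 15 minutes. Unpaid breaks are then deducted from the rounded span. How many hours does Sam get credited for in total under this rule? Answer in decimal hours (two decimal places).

Tue: in 9:05 AM→9:00 AM, out 6:57 PM→7:00 PM; 10 h 0 min
Wed: in 5:40 AM→5:45 AM, out 11:31 AM→11:30 AM; 5 h 45 min − 15 min = 5 h 30 min
Thu: in 10:40 AM→10:45 AM, out 4:40 PM→4:45 PM; 6 h 0 min
Total credited: 21 h 30 min.

21.50 hours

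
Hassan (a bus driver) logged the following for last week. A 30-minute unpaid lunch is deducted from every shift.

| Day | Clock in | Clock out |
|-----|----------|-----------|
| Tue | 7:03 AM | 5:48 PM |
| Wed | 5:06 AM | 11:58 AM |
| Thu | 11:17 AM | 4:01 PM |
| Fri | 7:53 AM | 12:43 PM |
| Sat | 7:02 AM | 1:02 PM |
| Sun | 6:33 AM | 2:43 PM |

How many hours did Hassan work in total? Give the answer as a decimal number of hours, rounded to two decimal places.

Tue: 7:03 AM–5:48 PM = 10 h 45 min; less 30 min break → 10 h 15 min
Wed: 5:06 AM–11:58 AM = 6 h 52 min; less 30 min break → 6 h 22 min
Thu: 11:17 AM–4:01 PM = 4 h 44 min; less 30 min break → 4 h 14 min
Fri: 7:53 AM–12:43 PM = 4 h 50 min; less 30 min break → 4 h 20 min
Sat: 7:02 AM–1:02 PM = 6 h 0 min; less 30 min break → 5 h 30 min
Sun: 6:33 AM–2:43 PM = 8 h 10 min; less 30 min break → 7 h 40 min
Total: 10 h 15 min + 6 h 22 min + 4 h 14 min + 4 h 20 min + 5 h 30 min + 7 h 40 min = 38 h 21 min.

38.35 hours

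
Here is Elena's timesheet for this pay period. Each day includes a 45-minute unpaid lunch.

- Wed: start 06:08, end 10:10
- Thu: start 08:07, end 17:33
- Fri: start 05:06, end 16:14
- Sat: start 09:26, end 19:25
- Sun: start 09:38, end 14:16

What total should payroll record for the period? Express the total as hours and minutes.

35 h 28 min

Wed: 06:08–10:10 = 4 h 2 min; less 45 min break → 3 h 17 min
Thu: 08:07–17:33 = 9 h 26 min; less 45 min break → 8 h 41 min
Fri: 05:06–16:14 = 11 h 8 min; less 45 min break → 10 h 23 min
Sat: 09:26–19:25 = 9 h 59 min; less 45 min break → 9 h 14 min
Sun: 09:38–14:16 = 4 h 38 min; less 45 min break → 3 h 53 min
Total: 3 h 17 min + 8 h 41 min + 10 h 23 min + 9 h 14 min + 3 h 53 min = 35 h 28 min.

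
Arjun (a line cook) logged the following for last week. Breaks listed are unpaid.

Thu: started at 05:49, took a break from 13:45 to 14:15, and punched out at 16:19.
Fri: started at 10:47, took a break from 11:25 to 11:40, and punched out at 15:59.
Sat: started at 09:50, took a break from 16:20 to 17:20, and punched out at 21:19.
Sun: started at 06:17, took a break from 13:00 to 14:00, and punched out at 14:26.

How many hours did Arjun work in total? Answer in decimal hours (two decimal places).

32.58 hours

Thu: 05:49–16:19 = 10 h 30 min; less 30 min break → 10 h 0 min
Fri: 10:47–15:59 = 5 h 12 min; less 15 min break → 4 h 57 min
Sat: 09:50–21:19 = 11 h 29 min; less 60 min break → 10 h 29 min
Sun: 06:17–14:26 = 8 h 9 min; less 60 min break → 7 h 9 min
Total: 10 h 0 min + 4 h 57 min + 10 h 29 min + 7 h 9 min = 32 h 35 min.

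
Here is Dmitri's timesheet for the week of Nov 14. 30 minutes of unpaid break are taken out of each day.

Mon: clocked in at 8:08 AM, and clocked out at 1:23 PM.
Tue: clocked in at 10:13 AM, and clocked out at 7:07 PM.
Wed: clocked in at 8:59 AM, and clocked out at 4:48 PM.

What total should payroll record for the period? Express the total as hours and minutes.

20 h 28 min

Mon: 8:08 AM–1:23 PM = 5 h 15 min; less 30 min break → 4 h 45 min
Tue: 10:13 AM–7:07 PM = 8 h 54 min; less 30 min break → 8 h 24 min
Wed: 8:59 AM–4:48 PM = 7 h 49 min; less 30 min break → 7 h 19 min
Total: 4 h 45 min + 8 h 24 min + 7 h 19 min = 20 h 28 min.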